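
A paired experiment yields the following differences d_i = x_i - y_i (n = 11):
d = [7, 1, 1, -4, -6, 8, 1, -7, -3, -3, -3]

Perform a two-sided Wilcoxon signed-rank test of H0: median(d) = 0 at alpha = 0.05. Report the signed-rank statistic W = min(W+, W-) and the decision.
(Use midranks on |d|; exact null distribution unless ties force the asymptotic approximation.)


Step 1: Drop any zero differences (none here) and take |d_i|.
|d| = [7, 1, 1, 4, 6, 8, 1, 7, 3, 3, 3]
Step 2: Midrank |d_i| (ties get averaged ranks).
ranks: |7|->9.5, |1|->2, |1|->2, |4|->7, |6|->8, |8|->11, |1|->2, |7|->9.5, |3|->5, |3|->5, |3|->5
Step 3: Attach original signs; sum ranks with positive sign and with negative sign.
W+ = 9.5 + 2 + 2 + 11 + 2 = 26.5
W- = 7 + 8 + 9.5 + 5 + 5 + 5 = 39.5
(Check: W+ + W- = 66 should equal n(n+1)/2 = 66.)
Step 4: Test statistic W = min(W+, W-) = 26.5.
Step 5: Ties in |d|, so use the tie-corrected normal approximation.
        E[W] = n(n+1)/4 = 11*12/4 = 33.
        Tie groups: |d|=1 (t=3), |d|=3 (t=3), |d|=7 (t=2); sum(t^3 - t) = 54.
        Var[W] = n(n+1)(2n+1)/24 - sum(t^3-t)/48 = 3036/24 - 54/48 = 125.375.
        z = (W - E[W]) / sqrt(Var[W]) = (26.5 - 33) / 11.1971 = -0.5805.
        Two-sided p = 2*Phi(z) = 0.561572.
Step 6: alpha = 0.05. fail to reject H0.

W+ = 26.5, W- = 39.5, W = min = 26.5, p = 0.561572, fail to reject H0.


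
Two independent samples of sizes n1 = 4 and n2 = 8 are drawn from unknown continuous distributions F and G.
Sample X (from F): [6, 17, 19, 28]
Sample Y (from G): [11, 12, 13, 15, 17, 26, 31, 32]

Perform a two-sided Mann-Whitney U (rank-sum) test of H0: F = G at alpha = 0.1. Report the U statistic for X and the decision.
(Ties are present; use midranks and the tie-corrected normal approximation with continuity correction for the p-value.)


Step 1: Combine and sort all 12 observations; assign midranks.
sorted (value, group): (6,X), (11,Y), (12,Y), (13,Y), (15,Y), (17,X), (17,Y), (19,X), (26,Y), (28,X), (31,Y), (32,Y)
ranks: 6->1, 11->2, 12->3, 13->4, 15->5, 17->6.5, 17->6.5, 19->8, 26->9, 28->10, 31->11, 32->12
Step 2: Rank sum for X: R1 = 1 + 6.5 + 8 + 10 = 25.5.
Step 3: U_X = R1 - n1(n1+1)/2 = 25.5 - 4*5/2 = 25.5 - 10 = 15.5.
       U_Y = n1*n2 - U_X = 32 - 15.5 = 16.5.
Step 4: Ties are present, so use the tie-corrected normal approximation (with continuity correction) for the p-value.
Step 5: p-value = 1.000000; compare to alpha = 0.1. fail to reject H0.

U_X = 15.5, p = 1.000000, fail to reject H0 at alpha = 0.1.


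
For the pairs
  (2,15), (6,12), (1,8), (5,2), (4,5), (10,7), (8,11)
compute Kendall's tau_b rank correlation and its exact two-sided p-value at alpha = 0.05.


Step 1: Enumerate the 21 unordered pairs (i,j) with i<j and classify each by sign(x_j-x_i) * sign(y_j-y_i).
  (1,2):dx=+4,dy=-3->D; (1,3):dx=-1,dy=-7->C; (1,4):dx=+3,dy=-13->D; (1,5):dx=+2,dy=-10->D
  (1,6):dx=+8,dy=-8->D; (1,7):dx=+6,dy=-4->D; (2,3):dx=-5,dy=-4->C; (2,4):dx=-1,dy=-10->C
  (2,5):dx=-2,dy=-7->C; (2,6):dx=+4,dy=-5->D; (2,7):dx=+2,dy=-1->D; (3,4):dx=+4,dy=-6->D
  (3,5):dx=+3,dy=-3->D; (3,6):dx=+9,dy=-1->D; (3,7):dx=+7,dy=+3->C; (4,5):dx=-1,dy=+3->D
  (4,6):dx=+5,dy=+5->C; (4,7):dx=+3,dy=+9->C; (5,6):dx=+6,dy=+2->C; (5,7):dx=+4,dy=+6->C
  (6,7):dx=-2,dy=+4->D
Step 2: C = 9, D = 12, total pairs = 21.
Step 3: tau = (C - D)/(n(n-1)/2) = (9 - 12)/21 = -0.142857.
Step 4: Exact two-sided p-value (enumerate n! = 5040 permutations of y under H0): p = 0.772619.
Step 5: alpha = 0.05. fail to reject H0.

tau_b = -0.1429 (C=9, D=12), p = 0.772619, fail to reject H0.


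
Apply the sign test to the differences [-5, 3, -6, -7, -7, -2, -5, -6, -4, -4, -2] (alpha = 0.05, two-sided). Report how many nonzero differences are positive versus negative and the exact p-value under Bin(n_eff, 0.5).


Step 1: Discard zero differences. Original n = 11; n_eff = number of nonzero differences = 11.
Nonzero differences (with sign): -5, +3, -6, -7, -7, -2, -5, -6, -4, -4, -2
Step 2: Count signs: positive = 1, negative = 10.
Step 3: Under H0: P(positive) = 0.5, so the number of positives S ~ Bin(11, 0.5).
Step 4: Two-sided exact p-value = sum of Bin(11,0.5) probabilities at or below the observed probability = 0.011719.
Step 5: alpha = 0.05. reject H0.

n_eff = 11, pos = 1, neg = 10, p = 0.011719, reject H0.


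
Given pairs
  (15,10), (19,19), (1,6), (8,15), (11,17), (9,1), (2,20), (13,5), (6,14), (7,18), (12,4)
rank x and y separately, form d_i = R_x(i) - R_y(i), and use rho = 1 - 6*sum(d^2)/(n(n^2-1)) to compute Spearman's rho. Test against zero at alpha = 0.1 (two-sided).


Step 1: Rank x and y separately (midranks; no ties here).
rank(x): 15->10, 19->11, 1->1, 8->5, 11->7, 9->6, 2->2, 13->9, 6->3, 7->4, 12->8
rank(y): 10->5, 19->10, 6->4, 15->7, 17->8, 1->1, 20->11, 5->3, 14->6, 18->9, 4->2
Step 2: d_i = R_x(i) - R_y(i); compute d_i^2.
  (10-5)^2=25, (11-10)^2=1, (1-4)^2=9, (5-7)^2=4, (7-8)^2=1, (6-1)^2=25, (2-11)^2=81, (9-3)^2=36, (3-6)^2=9, (4-9)^2=25, (8-2)^2=36
sum(d^2) = 252.
Step 3: rho = 1 - 6*252 / (11*(11^2 - 1)) = 1 - 1512/1320 = -0.145455.
Step 4: Under H0, t = rho * sqrt((n-2)/(1-rho^2)) = -0.4411 ~ t(9).
Step 5: Two-sided p-value from the t-distribution with 9 df = 0.669579.
Step 6: alpha = 0.1. fail to reject H0.

rho = -0.1455, p = 0.669579, fail to reject H0 at alpha = 0.1.


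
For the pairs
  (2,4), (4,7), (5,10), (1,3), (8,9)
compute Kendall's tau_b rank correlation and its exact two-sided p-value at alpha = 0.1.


Step 1: Enumerate the 10 unordered pairs (i,j) with i<j and classify each by sign(x_j-x_i) * sign(y_j-y_i).
  (1,2):dx=+2,dy=+3->C; (1,3):dx=+3,dy=+6->C; (1,4):dx=-1,dy=-1->C; (1,5):dx=+6,dy=+5->C
  (2,3):dx=+1,dy=+3->C; (2,4):dx=-3,dy=-4->C; (2,5):dx=+4,dy=+2->C; (3,4):dx=-4,dy=-7->C
  (3,5):dx=+3,dy=-1->D; (4,5):dx=+7,dy=+6->C
Step 2: C = 9, D = 1, total pairs = 10.
Step 3: tau = (C - D)/(n(n-1)/2) = (9 - 1)/10 = 0.800000.
Step 4: Exact two-sided p-value (enumerate n! = 120 permutations of y under H0): p = 0.083333.
Step 5: alpha = 0.1. reject H0.

tau_b = 0.8000 (C=9, D=1), p = 0.083333, reject H0.


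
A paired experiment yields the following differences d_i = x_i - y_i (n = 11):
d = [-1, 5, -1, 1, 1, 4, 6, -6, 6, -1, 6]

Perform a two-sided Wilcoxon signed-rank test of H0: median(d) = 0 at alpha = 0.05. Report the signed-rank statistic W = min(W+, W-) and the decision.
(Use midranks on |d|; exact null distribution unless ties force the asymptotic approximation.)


Step 1: Drop any zero differences (none here) and take |d_i|.
|d| = [1, 5, 1, 1, 1, 4, 6, 6, 6, 1, 6]
Step 2: Midrank |d_i| (ties get averaged ranks).
ranks: |1|->3, |5|->7, |1|->3, |1|->3, |1|->3, |4|->6, |6|->9.5, |6|->9.5, |6|->9.5, |1|->3, |6|->9.5
Step 3: Attach original signs; sum ranks with positive sign and with negative sign.
W+ = 7 + 3 + 3 + 6 + 9.5 + 9.5 + 9.5 = 47.5
W- = 3 + 3 + 9.5 + 3 = 18.5
(Check: W+ + W- = 66 should equal n(n+1)/2 = 66.)
Step 4: Test statistic W = min(W+, W-) = 18.5.
Step 5: Ties in |d|, so use the tie-corrected normal approximation.
        E[W] = n(n+1)/4 = 11*12/4 = 33.
        Tie groups: |d|=1 (t=5), |d|=6 (t=4); sum(t^3 - t) = 180.
        Var[W] = n(n+1)(2n+1)/24 - sum(t^3-t)/48 = 3036/24 - 180/48 = 122.75.
        z = (W - E[W]) / sqrt(Var[W]) = (18.5 - 33) / 11.0793 = -1.3088.
        Two-sided p = 2*Phi(z) = 0.190618.
Step 6: alpha = 0.05. fail to reject H0.

W+ = 47.5, W- = 18.5, W = min = 18.5, p = 0.190618, fail to reject H0.


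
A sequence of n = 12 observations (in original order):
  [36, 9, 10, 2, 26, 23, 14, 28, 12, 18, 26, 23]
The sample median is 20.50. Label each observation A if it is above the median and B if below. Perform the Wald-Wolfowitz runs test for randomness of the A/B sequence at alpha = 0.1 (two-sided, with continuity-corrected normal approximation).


Step 1: Compute median = 20.50; label A = above, B = below.
Labels in order: ABBBAABABBAA  (n_A = 6, n_B = 6)
Step 2: Count runs R = 7.
Step 3: Under H0 (random ordering), E[R] = 2*n_A*n_B/(n_A+n_B) + 1 = 2*6*6/12 + 1 = 7.0000.
        Var[R] = 2*n_A*n_B*(2*n_A*n_B - n_A - n_B) / ((n_A+n_B)^2 * (n_A+n_B-1)) = 4320/1584 = 2.7273.
        SD[R] = 1.6514.
Step 4: R = E[R], so z = 0 with no continuity correction.
Step 5: Two-sided p-value via normal approximation = 2*(1 - Phi(|z|)) = 1.000000.
Step 6: alpha = 0.1. fail to reject H0.

R = 7, z = 0.0000, p = 1.000000, fail to reject H0.


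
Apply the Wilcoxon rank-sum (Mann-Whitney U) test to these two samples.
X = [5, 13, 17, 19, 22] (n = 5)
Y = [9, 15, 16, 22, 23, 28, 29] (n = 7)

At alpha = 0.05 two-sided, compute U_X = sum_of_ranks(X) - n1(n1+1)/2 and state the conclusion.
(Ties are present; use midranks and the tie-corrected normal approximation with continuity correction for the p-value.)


Step 1: Combine and sort all 12 observations; assign midranks.
sorted (value, group): (5,X), (9,Y), (13,X), (15,Y), (16,Y), (17,X), (19,X), (22,X), (22,Y), (23,Y), (28,Y), (29,Y)
ranks: 5->1, 9->2, 13->3, 15->4, 16->5, 17->6, 19->7, 22->8.5, 22->8.5, 23->10, 28->11, 29->12
Step 2: Rank sum for X: R1 = 1 + 3 + 6 + 7 + 8.5 = 25.5.
Step 3: U_X = R1 - n1(n1+1)/2 = 25.5 - 5*6/2 = 25.5 - 15 = 10.5.
       U_Y = n1*n2 - U_X = 35 - 10.5 = 24.5.
Step 4: Ties are present, so use the tie-corrected normal approximation (with continuity correction) for the p-value.
Step 5: p-value = 0.290307; compare to alpha = 0.05. fail to reject H0.

U_X = 10.5, p = 0.290307, fail to reject H0 at alpha = 0.05.


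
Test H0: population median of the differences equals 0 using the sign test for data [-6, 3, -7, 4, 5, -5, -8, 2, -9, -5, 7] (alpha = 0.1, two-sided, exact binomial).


Step 1: Discard zero differences. Original n = 11; n_eff = number of nonzero differences = 11.
Nonzero differences (with sign): -6, +3, -7, +4, +5, -5, -8, +2, -9, -5, +7
Step 2: Count signs: positive = 5, negative = 6.
Step 3: Under H0: P(positive) = 0.5, so the number of positives S ~ Bin(11, 0.5).
Step 4: Two-sided exact p-value = sum of Bin(11,0.5) probabilities at or below the observed probability = 1.000000.
Step 5: alpha = 0.1. fail to reject H0.

n_eff = 11, pos = 5, neg = 6, p = 1.000000, fail to reject H0.


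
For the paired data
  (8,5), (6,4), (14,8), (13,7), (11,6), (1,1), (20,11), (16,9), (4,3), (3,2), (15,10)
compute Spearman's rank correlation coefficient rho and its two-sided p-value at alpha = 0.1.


Step 1: Rank x and y separately (midranks; no ties here).
rank(x): 8->5, 6->4, 14->8, 13->7, 11->6, 1->1, 20->11, 16->10, 4->3, 3->2, 15->9
rank(y): 5->5, 4->4, 8->8, 7->7, 6->6, 1->1, 11->11, 9->9, 3->3, 2->2, 10->10
Step 2: d_i = R_x(i) - R_y(i); compute d_i^2.
  (5-5)^2=0, (4-4)^2=0, (8-8)^2=0, (7-7)^2=0, (6-6)^2=0, (1-1)^2=0, (11-11)^2=0, (10-9)^2=1, (3-3)^2=0, (2-2)^2=0, (9-10)^2=1
sum(d^2) = 2.
Step 3: rho = 1 - 6*2 / (11*(11^2 - 1)) = 1 - 12/1320 = 0.990909.
Step 4: Under H0, t = rho * sqrt((n-2)/(1-rho^2)) = 22.0966 ~ t(9).
Step 5: Two-sided p-value from the t-distribution with 9 df = 0.000000.
Step 6: alpha = 0.1. reject H0.

rho = 0.9909, p = 0.000000, reject H0 at alpha = 0.1.


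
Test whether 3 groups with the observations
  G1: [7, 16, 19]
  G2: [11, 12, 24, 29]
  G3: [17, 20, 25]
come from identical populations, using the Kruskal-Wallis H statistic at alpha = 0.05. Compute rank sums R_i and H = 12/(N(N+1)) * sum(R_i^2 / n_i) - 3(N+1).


Step 1: Combine all N = 10 observations and assign midranks.
sorted (value, group, rank): (7,G1,1), (11,G2,2), (12,G2,3), (16,G1,4), (17,G3,5), (19,G1,6), (20,G3,7), (24,G2,8), (25,G3,9), (29,G2,10)
Step 2: Sum ranks within each group.
R_1 = 11 (n_1 = 3)
R_2 = 23 (n_2 = 4)
R_3 = 21 (n_3 = 3)
Step 3: H = 12/(N(N+1)) * sum(R_i^2/n_i) - 3(N+1)
     = 12/(10*11) * (11^2/3 + 23^2/4 + 21^2/3) - 3*11
     = 0.109091 * 319.583 - 33
     = 1.863636.
Step 4: No ties, so H is used without correction.
Step 5: Under H0, H ~ chi^2(2); p-value = 0.393837.
Step 6: alpha = 0.05. fail to reject H0.

H = 1.8636, df = 2, p = 0.393837, fail to reject H0.


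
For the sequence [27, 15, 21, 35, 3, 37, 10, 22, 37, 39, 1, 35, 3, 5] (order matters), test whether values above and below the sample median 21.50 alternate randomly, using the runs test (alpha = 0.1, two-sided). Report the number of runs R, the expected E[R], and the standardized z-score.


Step 1: Compute median = 21.50; label A = above, B = below.
Labels in order: ABBABABAAABABB  (n_A = 7, n_B = 7)
Step 2: Count runs R = 10.
Step 3: Under H0 (random ordering), E[R] = 2*n_A*n_B/(n_A+n_B) + 1 = 2*7*7/14 + 1 = 8.0000.
        Var[R] = 2*n_A*n_B*(2*n_A*n_B - n_A - n_B) / ((n_A+n_B)^2 * (n_A+n_B-1)) = 8232/2548 = 3.2308.
        SD[R] = 1.7974.
Step 4: Continuity-corrected z = (R - 0.5 - E[R]) / SD[R] = (10 - 0.5 - 8.0000) / 1.7974 = 0.8345.
Step 5: Two-sided p-value via normal approximation = 2*(1 - Phi(|z|)) = 0.403986.
Step 6: alpha = 0.1. fail to reject H0.

R = 10, z = 0.8345, p = 0.403986, fail to reject H0.


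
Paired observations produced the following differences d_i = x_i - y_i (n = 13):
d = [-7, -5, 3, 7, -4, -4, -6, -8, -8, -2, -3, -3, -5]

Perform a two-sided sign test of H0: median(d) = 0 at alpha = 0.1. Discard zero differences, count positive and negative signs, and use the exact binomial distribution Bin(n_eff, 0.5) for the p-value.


Step 1: Discard zero differences. Original n = 13; n_eff = number of nonzero differences = 13.
Nonzero differences (with sign): -7, -5, +3, +7, -4, -4, -6, -8, -8, -2, -3, -3, -5
Step 2: Count signs: positive = 2, negative = 11.
Step 3: Under H0: P(positive) = 0.5, so the number of positives S ~ Bin(13, 0.5).
Step 4: Two-sided exact p-value = sum of Bin(13,0.5) probabilities at or below the observed probability = 0.022461.
Step 5: alpha = 0.1. reject H0.

n_eff = 13, pos = 2, neg = 11, p = 0.022461, reject H0.


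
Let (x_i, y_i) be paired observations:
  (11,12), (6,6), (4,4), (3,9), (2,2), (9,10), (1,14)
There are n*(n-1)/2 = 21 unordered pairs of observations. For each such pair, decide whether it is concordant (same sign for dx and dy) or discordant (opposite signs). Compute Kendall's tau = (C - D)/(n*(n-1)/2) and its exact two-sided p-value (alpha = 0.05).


Step 1: Enumerate the 21 unordered pairs (i,j) with i<j and classify each by sign(x_j-x_i) * sign(y_j-y_i).
  (1,2):dx=-5,dy=-6->C; (1,3):dx=-7,dy=-8->C; (1,4):dx=-8,dy=-3->C; (1,5):dx=-9,dy=-10->C
  (1,6):dx=-2,dy=-2->C; (1,7):dx=-10,dy=+2->D; (2,3):dx=-2,dy=-2->C; (2,4):dx=-3,dy=+3->D
  (2,5):dx=-4,dy=-4->C; (2,6):dx=+3,dy=+4->C; (2,7):dx=-5,dy=+8->D; (3,4):dx=-1,dy=+5->D
  (3,5):dx=-2,dy=-2->C; (3,6):dx=+5,dy=+6->C; (3,7):dx=-3,dy=+10->D; (4,5):dx=-1,dy=-7->C
  (4,6):dx=+6,dy=+1->C; (4,7):dx=-2,dy=+5->D; (5,6):dx=+7,dy=+8->C; (5,7):dx=-1,dy=+12->D
  (6,7):dx=-8,dy=+4->D
Step 2: C = 13, D = 8, total pairs = 21.
Step 3: tau = (C - D)/(n(n-1)/2) = (13 - 8)/21 = 0.238095.
Step 4: Exact two-sided p-value (enumerate n! = 5040 permutations of y under H0): p = 0.561905.
Step 5: alpha = 0.05. fail to reject H0.

tau_b = 0.2381 (C=13, D=8), p = 0.561905, fail to reject H0.


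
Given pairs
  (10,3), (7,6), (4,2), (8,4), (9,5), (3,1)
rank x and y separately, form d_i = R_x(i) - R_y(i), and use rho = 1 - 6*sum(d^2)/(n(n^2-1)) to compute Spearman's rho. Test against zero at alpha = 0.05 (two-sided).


Step 1: Rank x and y separately (midranks; no ties here).
rank(x): 10->6, 7->3, 4->2, 8->4, 9->5, 3->1
rank(y): 3->3, 6->6, 2->2, 4->4, 5->5, 1->1
Step 2: d_i = R_x(i) - R_y(i); compute d_i^2.
  (6-3)^2=9, (3-6)^2=9, (2-2)^2=0, (4-4)^2=0, (5-5)^2=0, (1-1)^2=0
sum(d^2) = 18.
Step 3: rho = 1 - 6*18 / (6*(6^2 - 1)) = 1 - 108/210 = 0.485714.
Step 4: Under H0, t = rho * sqrt((n-2)/(1-rho^2)) = 1.1113 ~ t(4).
Step 5: Two-sided p-value from the t-distribution with 4 df = 0.328723.
Step 6: alpha = 0.05. fail to reject H0.

rho = 0.4857, p = 0.328723, fail to reject H0 at alpha = 0.05.


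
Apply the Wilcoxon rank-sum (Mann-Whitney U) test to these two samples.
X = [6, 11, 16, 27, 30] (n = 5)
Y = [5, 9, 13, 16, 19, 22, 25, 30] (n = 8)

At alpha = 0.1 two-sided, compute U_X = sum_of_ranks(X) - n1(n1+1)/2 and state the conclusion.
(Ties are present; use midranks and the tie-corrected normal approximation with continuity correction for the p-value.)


Step 1: Combine and sort all 13 observations; assign midranks.
sorted (value, group): (5,Y), (6,X), (9,Y), (11,X), (13,Y), (16,X), (16,Y), (19,Y), (22,Y), (25,Y), (27,X), (30,X), (30,Y)
ranks: 5->1, 6->2, 9->3, 11->4, 13->5, 16->6.5, 16->6.5, 19->8, 22->9, 25->10, 27->11, 30->12.5, 30->12.5
Step 2: Rank sum for X: R1 = 2 + 4 + 6.5 + 11 + 12.5 = 36.
Step 3: U_X = R1 - n1(n1+1)/2 = 36 - 5*6/2 = 36 - 15 = 21.
       U_Y = n1*n2 - U_X = 40 - 21 = 19.
Step 4: Ties are present, so use the tie-corrected normal approximation (with continuity correction) for the p-value.
Step 5: p-value = 0.941492; compare to alpha = 0.1. fail to reject H0.

U_X = 21, p = 0.941492, fail to reject H0 at alpha = 0.1.


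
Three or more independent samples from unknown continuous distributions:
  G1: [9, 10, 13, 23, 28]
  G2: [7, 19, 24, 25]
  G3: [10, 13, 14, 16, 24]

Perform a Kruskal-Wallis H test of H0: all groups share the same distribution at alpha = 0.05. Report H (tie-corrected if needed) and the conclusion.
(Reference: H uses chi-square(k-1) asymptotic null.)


Step 1: Combine all N = 14 observations and assign midranks.
sorted (value, group, rank): (7,G2,1), (9,G1,2), (10,G1,3.5), (10,G3,3.5), (13,G1,5.5), (13,G3,5.5), (14,G3,7), (16,G3,8), (19,G2,9), (23,G1,10), (24,G2,11.5), (24,G3,11.5), (25,G2,13), (28,G1,14)
Step 2: Sum ranks within each group.
R_1 = 35 (n_1 = 5)
R_2 = 34.5 (n_2 = 4)
R_3 = 35.5 (n_3 = 5)
Step 3: H = 12/(N(N+1)) * sum(R_i^2/n_i) - 3(N+1)
     = 12/(14*15) * (35^2/5 + 34.5^2/4 + 35.5^2/5) - 3*15
     = 0.057143 * 794.612 - 45
     = 0.406429.
Step 4: Ties present; correction factor C = 1 - 18/(14^3 - 14) = 0.993407. Corrected H = 0.406429 / 0.993407 = 0.409126.
Step 5: Under H0, H ~ chi^2(2); p-value = 0.815003.
Step 6: alpha = 0.05. fail to reject H0.

H = 0.4091, df = 2, p = 0.815003, fail to reject H0.


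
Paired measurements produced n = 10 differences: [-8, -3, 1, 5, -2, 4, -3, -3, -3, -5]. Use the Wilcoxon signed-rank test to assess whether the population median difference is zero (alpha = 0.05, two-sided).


Step 1: Drop any zero differences (none here) and take |d_i|.
|d| = [8, 3, 1, 5, 2, 4, 3, 3, 3, 5]
Step 2: Midrank |d_i| (ties get averaged ranks).
ranks: |8|->10, |3|->4.5, |1|->1, |5|->8.5, |2|->2, |4|->7, |3|->4.5, |3|->4.5, |3|->4.5, |5|->8.5
Step 3: Attach original signs; sum ranks with positive sign and with negative sign.
W+ = 1 + 8.5 + 7 = 16.5
W- = 10 + 4.5 + 2 + 4.5 + 4.5 + 4.5 + 8.5 = 38.5
(Check: W+ + W- = 55 should equal n(n+1)/2 = 55.)
Step 4: Test statistic W = min(W+, W-) = 16.5.
Step 5: Ties in |d|, so use the tie-corrected normal approximation.
        E[W] = n(n+1)/4 = 10*11/4 = 27.5.
        Tie groups: |d|=3 (t=4), |d|=5 (t=2); sum(t^3 - t) = 66.
        Var[W] = n(n+1)(2n+1)/24 - sum(t^3-t)/48 = 2310/24 - 66/48 = 94.875.
        z = (W - E[W]) / sqrt(Var[W]) = (16.5 - 27.5) / 9.7404 = -1.1293.
        Two-sided p = 2*Phi(z) = 0.258763.
Step 6: alpha = 0.05. fail to reject H0.

W+ = 16.5, W- = 38.5, W = min = 16.5, p = 0.258763, fail to reject H0.


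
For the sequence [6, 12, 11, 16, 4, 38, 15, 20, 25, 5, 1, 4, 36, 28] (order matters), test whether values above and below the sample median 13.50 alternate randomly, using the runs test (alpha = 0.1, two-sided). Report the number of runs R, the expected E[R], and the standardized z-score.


Step 1: Compute median = 13.50; label A = above, B = below.
Labels in order: BBBABAAAABBBAA  (n_A = 7, n_B = 7)
Step 2: Count runs R = 6.
Step 3: Under H0 (random ordering), E[R] = 2*n_A*n_B/(n_A+n_B) + 1 = 2*7*7/14 + 1 = 8.0000.
        Var[R] = 2*n_A*n_B*(2*n_A*n_B - n_A - n_B) / ((n_A+n_B)^2 * (n_A+n_B-1)) = 8232/2548 = 3.2308.
        SD[R] = 1.7974.
Step 4: Continuity-corrected z = (R + 0.5 - E[R]) / SD[R] = (6 + 0.5 - 8.0000) / 1.7974 = -0.8345.
Step 5: Two-sided p-value via normal approximation = 2*(1 - Phi(|z|)) = 0.403986.
Step 6: alpha = 0.1. fail to reject H0.

R = 6, z = -0.8345, p = 0.403986, fail to reject H0.


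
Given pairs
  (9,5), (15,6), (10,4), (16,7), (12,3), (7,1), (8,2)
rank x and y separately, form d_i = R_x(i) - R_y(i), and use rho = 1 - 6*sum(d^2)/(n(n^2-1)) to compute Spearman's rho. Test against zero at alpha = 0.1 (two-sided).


Step 1: Rank x and y separately (midranks; no ties here).
rank(x): 9->3, 15->6, 10->4, 16->7, 12->5, 7->1, 8->2
rank(y): 5->5, 6->6, 4->4, 7->7, 3->3, 1->1, 2->2
Step 2: d_i = R_x(i) - R_y(i); compute d_i^2.
  (3-5)^2=4, (6-6)^2=0, (4-4)^2=0, (7-7)^2=0, (5-3)^2=4, (1-1)^2=0, (2-2)^2=0
sum(d^2) = 8.
Step 3: rho = 1 - 6*8 / (7*(7^2 - 1)) = 1 - 48/336 = 0.857143.
Step 4: Under H0, t = rho * sqrt((n-2)/(1-rho^2)) = 3.7210 ~ t(5).
Step 5: Two-sided p-value from the t-distribution with 5 df = 0.013697.
Step 6: alpha = 0.1. reject H0.

rho = 0.8571, p = 0.013697, reject H0 at alpha = 0.1.


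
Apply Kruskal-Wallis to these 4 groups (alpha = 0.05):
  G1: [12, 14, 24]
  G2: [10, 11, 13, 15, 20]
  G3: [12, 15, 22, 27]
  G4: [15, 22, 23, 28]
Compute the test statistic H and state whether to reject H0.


Step 1: Combine all N = 16 observations and assign midranks.
sorted (value, group, rank): (10,G2,1), (11,G2,2), (12,G1,3.5), (12,G3,3.5), (13,G2,5), (14,G1,6), (15,G2,8), (15,G3,8), (15,G4,8), (20,G2,10), (22,G3,11.5), (22,G4,11.5), (23,G4,13), (24,G1,14), (27,G3,15), (28,G4,16)
Step 2: Sum ranks within each group.
R_1 = 23.5 (n_1 = 3)
R_2 = 26 (n_2 = 5)
R_3 = 38 (n_3 = 4)
R_4 = 48.5 (n_4 = 4)
Step 3: H = 12/(N(N+1)) * sum(R_i^2/n_i) - 3(N+1)
     = 12/(16*17) * (23.5^2/3 + 26^2/5 + 38^2/4 + 48.5^2/4) - 3*17
     = 0.044118 * 1268.35 - 51
     = 4.956434.
Step 4: Ties present; correction factor C = 1 - 36/(16^3 - 16) = 0.991176. Corrected H = 4.956434 / 0.991176 = 5.000556.
Step 5: Under H0, H ~ chi^2(3); p-value = 0.171756.
Step 6: alpha = 0.05. fail to reject H0.

H = 5.0006, df = 3, p = 0.171756, fail to reject H0.


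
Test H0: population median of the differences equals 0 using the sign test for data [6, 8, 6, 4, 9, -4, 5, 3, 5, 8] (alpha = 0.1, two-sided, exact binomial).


Step 1: Discard zero differences. Original n = 10; n_eff = number of nonzero differences = 10.
Nonzero differences (with sign): +6, +8, +6, +4, +9, -4, +5, +3, +5, +8
Step 2: Count signs: positive = 9, negative = 1.
Step 3: Under H0: P(positive) = 0.5, so the number of positives S ~ Bin(10, 0.5).
Step 4: Two-sided exact p-value = sum of Bin(10,0.5) probabilities at or below the observed probability = 0.021484.
Step 5: alpha = 0.1. reject H0.

n_eff = 10, pos = 9, neg = 1, p = 0.021484, reject H0.


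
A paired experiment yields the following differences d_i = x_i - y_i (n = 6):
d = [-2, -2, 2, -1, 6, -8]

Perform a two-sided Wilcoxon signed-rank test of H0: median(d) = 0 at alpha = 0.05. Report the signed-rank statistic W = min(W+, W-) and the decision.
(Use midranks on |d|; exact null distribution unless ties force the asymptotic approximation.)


Step 1: Drop any zero differences (none here) and take |d_i|.
|d| = [2, 2, 2, 1, 6, 8]
Step 2: Midrank |d_i| (ties get averaged ranks).
ranks: |2|->3, |2|->3, |2|->3, |1|->1, |6|->5, |8|->6
Step 3: Attach original signs; sum ranks with positive sign and with negative sign.
W+ = 3 + 5 = 8
W- = 3 + 3 + 1 + 6 = 13
(Check: W+ + W- = 21 should equal n(n+1)/2 = 21.)
Step 4: Test statistic W = min(W+, W-) = 8.
Step 5: Ties in |d|, so use the tie-corrected normal approximation.
        E[W] = n(n+1)/4 = 6*7/4 = 10.5.
        Tie groups: |d|=2 (t=3); sum(t^3 - t) = 24.
        Var[W] = n(n+1)(2n+1)/24 - sum(t^3-t)/48 = 546/24 - 24/48 = 22.25.
        z = (W - E[W]) / sqrt(Var[W]) = (8 - 10.5) / 4.7170 = -0.5300.
        Two-sided p = 2*Phi(z) = 0.596113.
Step 6: alpha = 0.05. fail to reject H0.

W+ = 8, W- = 13, W = min = 8, p = 0.596113, fail to reject H0.


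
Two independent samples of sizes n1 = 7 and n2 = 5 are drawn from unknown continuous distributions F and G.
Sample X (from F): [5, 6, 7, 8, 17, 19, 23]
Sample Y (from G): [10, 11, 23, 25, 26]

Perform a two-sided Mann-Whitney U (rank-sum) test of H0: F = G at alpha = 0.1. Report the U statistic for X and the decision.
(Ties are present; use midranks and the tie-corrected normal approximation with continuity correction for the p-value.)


Step 1: Combine and sort all 12 observations; assign midranks.
sorted (value, group): (5,X), (6,X), (7,X), (8,X), (10,Y), (11,Y), (17,X), (19,X), (23,X), (23,Y), (25,Y), (26,Y)
ranks: 5->1, 6->2, 7->3, 8->4, 10->5, 11->6, 17->7, 19->8, 23->9.5, 23->9.5, 25->11, 26->12
Step 2: Rank sum for X: R1 = 1 + 2 + 3 + 4 + 7 + 8 + 9.5 = 34.5.
Step 3: U_X = R1 - n1(n1+1)/2 = 34.5 - 7*8/2 = 34.5 - 28 = 6.5.
       U_Y = n1*n2 - U_X = 35 - 6.5 = 28.5.
Step 4: Ties are present, so use the tie-corrected normal approximation (with continuity correction) for the p-value.
Step 5: p-value = 0.087602; compare to alpha = 0.1. reject H0.

U_X = 6.5, p = 0.087602, reject H0 at alpha = 0.1.


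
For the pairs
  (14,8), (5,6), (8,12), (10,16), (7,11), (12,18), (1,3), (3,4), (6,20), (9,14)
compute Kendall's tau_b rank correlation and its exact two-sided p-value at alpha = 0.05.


Step 1: Enumerate the 45 unordered pairs (i,j) with i<j and classify each by sign(x_j-x_i) * sign(y_j-y_i).
  (1,2):dx=-9,dy=-2->C; (1,3):dx=-6,dy=+4->D; (1,4):dx=-4,dy=+8->D; (1,5):dx=-7,dy=+3->D
  (1,6):dx=-2,dy=+10->D; (1,7):dx=-13,dy=-5->C; (1,8):dx=-11,dy=-4->C; (1,9):dx=-8,dy=+12->D
  (1,10):dx=-5,dy=+6->D; (2,3):dx=+3,dy=+6->C; (2,4):dx=+5,dy=+10->C; (2,5):dx=+2,dy=+5->C
  (2,6):dx=+7,dy=+12->C; (2,7):dx=-4,dy=-3->C; (2,8):dx=-2,dy=-2->C; (2,9):dx=+1,dy=+14->C
  (2,10):dx=+4,dy=+8->C; (3,4):dx=+2,dy=+4->C; (3,5):dx=-1,dy=-1->C; (3,6):dx=+4,dy=+6->C
  (3,7):dx=-7,dy=-9->C; (3,8):dx=-5,dy=-8->C; (3,9):dx=-2,dy=+8->D; (3,10):dx=+1,dy=+2->C
  (4,5):dx=-3,dy=-5->C; (4,6):dx=+2,dy=+2->C; (4,7):dx=-9,dy=-13->C; (4,8):dx=-7,dy=-12->C
  (4,9):dx=-4,dy=+4->D; (4,10):dx=-1,dy=-2->C; (5,6):dx=+5,dy=+7->C; (5,7):dx=-6,dy=-8->C
  (5,8):dx=-4,dy=-7->C; (5,9):dx=-1,dy=+9->D; (5,10):dx=+2,dy=+3->C; (6,7):dx=-11,dy=-15->C
  (6,8):dx=-9,dy=-14->C; (6,9):dx=-6,dy=+2->D; (6,10):dx=-3,dy=-4->C; (7,8):dx=+2,dy=+1->C
  (7,9):dx=+5,dy=+17->C; (7,10):dx=+8,dy=+11->C; (8,9):dx=+3,dy=+16->C; (8,10):dx=+6,dy=+10->C
  (9,10):dx=+3,dy=-6->D
Step 2: C = 34, D = 11, total pairs = 45.
Step 3: tau = (C - D)/(n(n-1)/2) = (34 - 11)/45 = 0.511111.
Step 4: Exact two-sided p-value (enumerate n! = 3628800 permutations of y under H0): p = 0.046623.
Step 5: alpha = 0.05. reject H0.

tau_b = 0.5111 (C=34, D=11), p = 0.046623, reject H0.


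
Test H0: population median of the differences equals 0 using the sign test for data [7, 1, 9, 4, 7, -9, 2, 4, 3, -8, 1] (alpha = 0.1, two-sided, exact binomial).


Step 1: Discard zero differences. Original n = 11; n_eff = number of nonzero differences = 11.
Nonzero differences (with sign): +7, +1, +9, +4, +7, -9, +2, +4, +3, -8, +1
Step 2: Count signs: positive = 9, negative = 2.
Step 3: Under H0: P(positive) = 0.5, so the number of positives S ~ Bin(11, 0.5).
Step 4: Two-sided exact p-value = sum of Bin(11,0.5) probabilities at or below the observed probability = 0.065430.
Step 5: alpha = 0.1. reject H0.

n_eff = 11, pos = 9, neg = 2, p = 0.065430, reject H0.


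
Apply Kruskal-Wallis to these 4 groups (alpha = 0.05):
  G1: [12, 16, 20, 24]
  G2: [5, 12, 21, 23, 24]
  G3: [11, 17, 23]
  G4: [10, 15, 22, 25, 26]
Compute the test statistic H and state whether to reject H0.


Step 1: Combine all N = 17 observations and assign midranks.
sorted (value, group, rank): (5,G2,1), (10,G4,2), (11,G3,3), (12,G1,4.5), (12,G2,4.5), (15,G4,6), (16,G1,7), (17,G3,8), (20,G1,9), (21,G2,10), (22,G4,11), (23,G2,12.5), (23,G3,12.5), (24,G1,14.5), (24,G2,14.5), (25,G4,16), (26,G4,17)
Step 2: Sum ranks within each group.
R_1 = 35 (n_1 = 4)
R_2 = 42.5 (n_2 = 5)
R_3 = 23.5 (n_3 = 3)
R_4 = 52 (n_4 = 5)
Step 3: H = 12/(N(N+1)) * sum(R_i^2/n_i) - 3(N+1)
     = 12/(17*18) * (35^2/4 + 42.5^2/5 + 23.5^2/3 + 52^2/5) - 3*18
     = 0.039216 * 1392.38 - 54
     = 0.603268.
Step 4: Ties present; correction factor C = 1 - 18/(17^3 - 17) = 0.996324. Corrected H = 0.603268 / 0.996324 = 0.605494.
Step 5: Under H0, H ~ chi^2(3); p-value = 0.895173.
Step 6: alpha = 0.05. fail to reject H0.

H = 0.6055, df = 3, p = 0.895173, fail to reject H0.


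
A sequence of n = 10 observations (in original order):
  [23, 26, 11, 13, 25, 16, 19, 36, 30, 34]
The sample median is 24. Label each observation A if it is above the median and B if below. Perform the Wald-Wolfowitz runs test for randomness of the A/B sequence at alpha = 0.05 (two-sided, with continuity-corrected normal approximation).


Step 1: Compute median = 24; label A = above, B = below.
Labels in order: BABBABBAAA  (n_A = 5, n_B = 5)
Step 2: Count runs R = 6.
Step 3: Under H0 (random ordering), E[R] = 2*n_A*n_B/(n_A+n_B) + 1 = 2*5*5/10 + 1 = 6.0000.
        Var[R] = 2*n_A*n_B*(2*n_A*n_B - n_A - n_B) / ((n_A+n_B)^2 * (n_A+n_B-1)) = 2000/900 = 2.2222.
        SD[R] = 1.4907.
Step 4: R = E[R], so z = 0 with no continuity correction.
Step 5: Two-sided p-value via normal approximation = 2*(1 - Phi(|z|)) = 1.000000.
Step 6: alpha = 0.05. fail to reject H0.

R = 6, z = 0.0000, p = 1.000000, fail to reject H0.


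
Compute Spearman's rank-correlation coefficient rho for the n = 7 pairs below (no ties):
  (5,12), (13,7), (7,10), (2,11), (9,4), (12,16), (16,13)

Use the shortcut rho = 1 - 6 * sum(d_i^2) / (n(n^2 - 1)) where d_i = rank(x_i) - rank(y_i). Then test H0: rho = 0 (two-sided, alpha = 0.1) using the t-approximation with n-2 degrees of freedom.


Step 1: Rank x and y separately (midranks; no ties here).
rank(x): 5->2, 13->6, 7->3, 2->1, 9->4, 12->5, 16->7
rank(y): 12->5, 7->2, 10->3, 11->4, 4->1, 16->7, 13->6
Step 2: d_i = R_x(i) - R_y(i); compute d_i^2.
  (2-5)^2=9, (6-2)^2=16, (3-3)^2=0, (1-4)^2=9, (4-1)^2=9, (5-7)^2=4, (7-6)^2=1
sum(d^2) = 48.
Step 3: rho = 1 - 6*48 / (7*(7^2 - 1)) = 1 - 288/336 = 0.142857.
Step 4: Under H0, t = rho * sqrt((n-2)/(1-rho^2)) = 0.3227 ~ t(5).
Step 5: Two-sided p-value from the t-distribution with 5 df = 0.759945.
Step 6: alpha = 0.1. fail to reject H0.

rho = 0.1429, p = 0.759945, fail to reject H0 at alpha = 0.1.


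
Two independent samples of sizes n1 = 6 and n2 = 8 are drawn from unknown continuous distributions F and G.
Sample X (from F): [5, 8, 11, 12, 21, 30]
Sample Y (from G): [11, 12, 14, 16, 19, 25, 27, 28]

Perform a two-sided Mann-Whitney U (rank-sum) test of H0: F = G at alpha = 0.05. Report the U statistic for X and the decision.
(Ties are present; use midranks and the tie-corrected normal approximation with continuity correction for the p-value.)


Step 1: Combine and sort all 14 observations; assign midranks.
sorted (value, group): (5,X), (8,X), (11,X), (11,Y), (12,X), (12,Y), (14,Y), (16,Y), (19,Y), (21,X), (25,Y), (27,Y), (28,Y), (30,X)
ranks: 5->1, 8->2, 11->3.5, 11->3.5, 12->5.5, 12->5.5, 14->7, 16->8, 19->9, 21->10, 25->11, 27->12, 28->13, 30->14
Step 2: Rank sum for X: R1 = 1 + 2 + 3.5 + 5.5 + 10 + 14 = 36.
Step 3: U_X = R1 - n1(n1+1)/2 = 36 - 6*7/2 = 36 - 21 = 15.
       U_Y = n1*n2 - U_X = 48 - 15 = 33.
Step 4: Ties are present, so use the tie-corrected normal approximation (with continuity correction) for the p-value.
Step 5: p-value = 0.271435; compare to alpha = 0.05. fail to reject H0.

U_X = 15, p = 0.271435, fail to reject H0 at alpha = 0.05.


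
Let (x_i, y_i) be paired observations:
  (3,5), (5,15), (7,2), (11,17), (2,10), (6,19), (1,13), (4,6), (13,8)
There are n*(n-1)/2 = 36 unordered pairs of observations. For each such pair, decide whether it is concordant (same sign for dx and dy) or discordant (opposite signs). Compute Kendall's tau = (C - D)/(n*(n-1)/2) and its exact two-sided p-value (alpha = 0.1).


Step 1: Enumerate the 36 unordered pairs (i,j) with i<j and classify each by sign(x_j-x_i) * sign(y_j-y_i).
  (1,2):dx=+2,dy=+10->C; (1,3):dx=+4,dy=-3->D; (1,4):dx=+8,dy=+12->C; (1,5):dx=-1,dy=+5->D
  (1,6):dx=+3,dy=+14->C; (1,7):dx=-2,dy=+8->D; (1,8):dx=+1,dy=+1->C; (1,9):dx=+10,dy=+3->C
  (2,3):dx=+2,dy=-13->D; (2,4):dx=+6,dy=+2->C; (2,5):dx=-3,dy=-5->C; (2,6):dx=+1,dy=+4->C
  (2,7):dx=-4,dy=-2->C; (2,8):dx=-1,dy=-9->C; (2,9):dx=+8,dy=-7->D; (3,4):dx=+4,dy=+15->C
  (3,5):dx=-5,dy=+8->D; (3,6):dx=-1,dy=+17->D; (3,7):dx=-6,dy=+11->D; (3,8):dx=-3,dy=+4->D
  (3,9):dx=+6,dy=+6->C; (4,5):dx=-9,dy=-7->C; (4,6):dx=-5,dy=+2->D; (4,7):dx=-10,dy=-4->C
  (4,8):dx=-7,dy=-11->C; (4,9):dx=+2,dy=-9->D; (5,6):dx=+4,dy=+9->C; (5,7):dx=-1,dy=+3->D
  (5,8):dx=+2,dy=-4->D; (5,9):dx=+11,dy=-2->D; (6,7):dx=-5,dy=-6->C; (6,8):dx=-2,dy=-13->C
  (6,9):dx=+7,dy=-11->D; (7,8):dx=+3,dy=-7->D; (7,9):dx=+12,dy=-5->D; (8,9):dx=+9,dy=+2->C
Step 2: C = 19, D = 17, total pairs = 36.
Step 3: tau = (C - D)/(n(n-1)/2) = (19 - 17)/36 = 0.055556.
Step 4: Exact two-sided p-value (enumerate n! = 362880 permutations of y under H0): p = 0.919455.
Step 5: alpha = 0.1. fail to reject H0.

tau_b = 0.0556 (C=19, D=17), p = 0.919455, fail to reject H0.


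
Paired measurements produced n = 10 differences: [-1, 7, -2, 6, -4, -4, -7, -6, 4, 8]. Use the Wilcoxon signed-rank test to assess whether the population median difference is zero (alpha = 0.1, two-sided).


Step 1: Drop any zero differences (none here) and take |d_i|.
|d| = [1, 7, 2, 6, 4, 4, 7, 6, 4, 8]
Step 2: Midrank |d_i| (ties get averaged ranks).
ranks: |1|->1, |7|->8.5, |2|->2, |6|->6.5, |4|->4, |4|->4, |7|->8.5, |6|->6.5, |4|->4, |8|->10
Step 3: Attach original signs; sum ranks with positive sign and with negative sign.
W+ = 8.5 + 6.5 + 4 + 10 = 29
W- = 1 + 2 + 4 + 4 + 8.5 + 6.5 = 26
(Check: W+ + W- = 55 should equal n(n+1)/2 = 55.)
Step 4: Test statistic W = min(W+, W-) = 26.
Step 5: Ties in |d|, so use the tie-corrected normal approximation.
        E[W] = n(n+1)/4 = 10*11/4 = 27.5.
        Tie groups: |d|=4 (t=3), |d|=6 (t=2), |d|=7 (t=2); sum(t^3 - t) = 36.
        Var[W] = n(n+1)(2n+1)/24 - sum(t^3-t)/48 = 2310/24 - 36/48 = 95.5.
        z = (W - E[W]) / sqrt(Var[W]) = (26 - 27.5) / 9.7724 = -0.1535.
        Two-sided p = 2*Phi(z) = 0.878009.
Step 6: alpha = 0.1. fail to reject H0.

W+ = 29, W- = 26, W = min = 26, p = 0.878009, fail to reject H0.


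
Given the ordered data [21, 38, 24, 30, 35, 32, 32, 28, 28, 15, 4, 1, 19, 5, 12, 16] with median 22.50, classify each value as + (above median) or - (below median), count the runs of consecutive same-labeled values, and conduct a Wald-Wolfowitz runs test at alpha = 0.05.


Step 1: Compute median = 22.50; label A = above, B = below.
Labels in order: BAAAAAAAABBBBBBB  (n_A = 8, n_B = 8)
Step 2: Count runs R = 3.
Step 3: Under H0 (random ordering), E[R] = 2*n_A*n_B/(n_A+n_B) + 1 = 2*8*8/16 + 1 = 9.0000.
        Var[R] = 2*n_A*n_B*(2*n_A*n_B - n_A - n_B) / ((n_A+n_B)^2 * (n_A+n_B-1)) = 14336/3840 = 3.7333.
        SD[R] = 1.9322.
Step 4: Continuity-corrected z = (R + 0.5 - E[R]) / SD[R] = (3 + 0.5 - 9.0000) / 1.9322 = -2.8465.
Step 5: Two-sided p-value via normal approximation = 2*(1 - Phi(|z|)) = 0.004420.
Step 6: alpha = 0.05. reject H0.

R = 3, z = -2.8465, p = 0.004420, reject H0.


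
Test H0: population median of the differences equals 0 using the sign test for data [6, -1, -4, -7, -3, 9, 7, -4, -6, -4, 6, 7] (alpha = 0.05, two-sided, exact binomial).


Step 1: Discard zero differences. Original n = 12; n_eff = number of nonzero differences = 12.
Nonzero differences (with sign): +6, -1, -4, -7, -3, +9, +7, -4, -6, -4, +6, +7
Step 2: Count signs: positive = 5, negative = 7.
Step 3: Under H0: P(positive) = 0.5, so the number of positives S ~ Bin(12, 0.5).
Step 4: Two-sided exact p-value = sum of Bin(12,0.5) probabilities at or below the observed probability = 0.774414.
Step 5: alpha = 0.05. fail to reject H0.

n_eff = 12, pos = 5, neg = 7, p = 0.774414, fail to reject H0.


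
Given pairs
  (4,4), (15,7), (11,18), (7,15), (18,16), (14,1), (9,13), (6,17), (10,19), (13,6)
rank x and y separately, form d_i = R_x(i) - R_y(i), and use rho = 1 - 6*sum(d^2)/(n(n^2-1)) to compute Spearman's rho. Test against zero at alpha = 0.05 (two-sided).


Step 1: Rank x and y separately (midranks; no ties here).
rank(x): 4->1, 15->9, 11->6, 7->3, 18->10, 14->8, 9->4, 6->2, 10->5, 13->7
rank(y): 4->2, 7->4, 18->9, 15->6, 16->7, 1->1, 13->5, 17->8, 19->10, 6->3
Step 2: d_i = R_x(i) - R_y(i); compute d_i^2.
  (1-2)^2=1, (9-4)^2=25, (6-9)^2=9, (3-6)^2=9, (10-7)^2=9, (8-1)^2=49, (4-5)^2=1, (2-8)^2=36, (5-10)^2=25, (7-3)^2=16
sum(d^2) = 180.
Step 3: rho = 1 - 6*180 / (10*(10^2 - 1)) = 1 - 1080/990 = -0.090909.
Step 4: Under H0, t = rho * sqrt((n-2)/(1-rho^2)) = -0.2582 ~ t(8).
Step 5: Two-sided p-value from the t-distribution with 8 df = 0.802772.
Step 6: alpha = 0.05. fail to reject H0.

rho = -0.0909, p = 0.802772, fail to reject H0 at alpha = 0.05.


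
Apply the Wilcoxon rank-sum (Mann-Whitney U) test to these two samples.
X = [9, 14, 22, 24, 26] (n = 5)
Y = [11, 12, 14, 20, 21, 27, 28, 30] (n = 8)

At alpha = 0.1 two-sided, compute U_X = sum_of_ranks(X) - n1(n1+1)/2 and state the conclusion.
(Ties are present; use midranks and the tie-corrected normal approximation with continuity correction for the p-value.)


Step 1: Combine and sort all 13 observations; assign midranks.
sorted (value, group): (9,X), (11,Y), (12,Y), (14,X), (14,Y), (20,Y), (21,Y), (22,X), (24,X), (26,X), (27,Y), (28,Y), (30,Y)
ranks: 9->1, 11->2, 12->3, 14->4.5, 14->4.5, 20->6, 21->7, 22->8, 24->9, 26->10, 27->11, 28->12, 30->13
Step 2: Rank sum for X: R1 = 1 + 4.5 + 8 + 9 + 10 = 32.5.
Step 3: U_X = R1 - n1(n1+1)/2 = 32.5 - 5*6/2 = 32.5 - 15 = 17.5.
       U_Y = n1*n2 - U_X = 40 - 17.5 = 22.5.
Step 4: Ties are present, so use the tie-corrected normal approximation (with continuity correction) for the p-value.
Step 5: p-value = 0.769390; compare to alpha = 0.1. fail to reject H0.

U_X = 17.5, p = 0.769390, fail to reject H0 at alpha = 0.1.


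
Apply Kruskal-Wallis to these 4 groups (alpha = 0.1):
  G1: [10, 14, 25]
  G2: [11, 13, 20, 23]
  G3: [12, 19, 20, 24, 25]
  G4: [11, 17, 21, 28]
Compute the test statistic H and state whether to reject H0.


Step 1: Combine all N = 16 observations and assign midranks.
sorted (value, group, rank): (10,G1,1), (11,G2,2.5), (11,G4,2.5), (12,G3,4), (13,G2,5), (14,G1,6), (17,G4,7), (19,G3,8), (20,G2,9.5), (20,G3,9.5), (21,G4,11), (23,G2,12), (24,G3,13), (25,G1,14.5), (25,G3,14.5), (28,G4,16)
Step 2: Sum ranks within each group.
R_1 = 21.5 (n_1 = 3)
R_2 = 29 (n_2 = 4)
R_3 = 49 (n_3 = 5)
R_4 = 36.5 (n_4 = 4)
Step 3: H = 12/(N(N+1)) * sum(R_i^2/n_i) - 3(N+1)
     = 12/(16*17) * (21.5^2/3 + 29^2/4 + 49^2/5 + 36.5^2/4) - 3*17
     = 0.044118 * 1177.6 - 51
     = 0.952757.
Step 4: Ties present; correction factor C = 1 - 18/(16^3 - 16) = 0.995588. Corrected H = 0.952757 / 0.995588 = 0.956979.
Step 5: Under H0, H ~ chi^2(3); p-value = 0.811660.
Step 6: alpha = 0.1. fail to reject H0.

H = 0.9570, df = 3, p = 0.811660, fail to reject H0.


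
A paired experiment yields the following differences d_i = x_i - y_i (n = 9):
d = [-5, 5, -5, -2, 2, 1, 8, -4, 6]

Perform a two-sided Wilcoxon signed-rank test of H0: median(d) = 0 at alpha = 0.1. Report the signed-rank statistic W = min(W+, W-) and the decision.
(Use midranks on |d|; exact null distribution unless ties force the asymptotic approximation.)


Step 1: Drop any zero differences (none here) and take |d_i|.
|d| = [5, 5, 5, 2, 2, 1, 8, 4, 6]
Step 2: Midrank |d_i| (ties get averaged ranks).
ranks: |5|->6, |5|->6, |5|->6, |2|->2.5, |2|->2.5, |1|->1, |8|->9, |4|->4, |6|->8
Step 3: Attach original signs; sum ranks with positive sign and with negative sign.
W+ = 6 + 2.5 + 1 + 9 + 8 = 26.5
W- = 6 + 6 + 2.5 + 4 = 18.5
(Check: W+ + W- = 45 should equal n(n+1)/2 = 45.)
Step 4: Test statistic W = min(W+, W-) = 18.5.
Step 5: Ties in |d|, so use the tie-corrected normal approximation.
        E[W] = n(n+1)/4 = 9*10/4 = 22.5.
        Tie groups: |d|=2 (t=2), |d|=5 (t=3); sum(t^3 - t) = 30.
        Var[W] = n(n+1)(2n+1)/24 - sum(t^3-t)/48 = 1710/24 - 30/48 = 70.625.
        z = (W - E[W]) / sqrt(Var[W]) = (18.5 - 22.5) / 8.4039 = -0.4760.
        Two-sided p = 2*Phi(z) = 0.634095.
Step 6: alpha = 0.1. fail to reject H0.

W+ = 26.5, W- = 18.5, W = min = 18.5, p = 0.634095, fail to reject H0.


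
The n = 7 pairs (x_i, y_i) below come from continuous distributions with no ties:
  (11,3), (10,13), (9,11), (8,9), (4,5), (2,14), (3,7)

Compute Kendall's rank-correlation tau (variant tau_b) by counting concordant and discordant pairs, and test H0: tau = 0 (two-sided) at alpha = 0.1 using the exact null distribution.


Step 1: Enumerate the 21 unordered pairs (i,j) with i<j and classify each by sign(x_j-x_i) * sign(y_j-y_i).
  (1,2):dx=-1,dy=+10->D; (1,3):dx=-2,dy=+8->D; (1,4):dx=-3,dy=+6->D; (1,5):dx=-7,dy=+2->D
  (1,6):dx=-9,dy=+11->D; (1,7):dx=-8,dy=+4->D; (2,3):dx=-1,dy=-2->C; (2,4):dx=-2,dy=-4->C
  (2,5):dx=-6,dy=-8->C; (2,6):dx=-8,dy=+1->D; (2,7):dx=-7,dy=-6->C; (3,4):dx=-1,dy=-2->C
  (3,5):dx=-5,dy=-6->C; (3,6):dx=-7,dy=+3->D; (3,7):dx=-6,dy=-4->C; (4,5):dx=-4,dy=-4->C
  (4,6):dx=-6,dy=+5->D; (4,7):dx=-5,dy=-2->C; (5,6):dx=-2,dy=+9->D; (5,7):dx=-1,dy=+2->D
  (6,7):dx=+1,dy=-7->D
Step 2: C = 9, D = 12, total pairs = 21.
Step 3: tau = (C - D)/(n(n-1)/2) = (9 - 12)/21 = -0.142857.
Step 4: Exact two-sided p-value (enumerate n! = 5040 permutations of y under H0): p = 0.772619.
Step 5: alpha = 0.1. fail to reject H0.

tau_b = -0.1429 (C=9, D=12), p = 0.772619, fail to reject H0.
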